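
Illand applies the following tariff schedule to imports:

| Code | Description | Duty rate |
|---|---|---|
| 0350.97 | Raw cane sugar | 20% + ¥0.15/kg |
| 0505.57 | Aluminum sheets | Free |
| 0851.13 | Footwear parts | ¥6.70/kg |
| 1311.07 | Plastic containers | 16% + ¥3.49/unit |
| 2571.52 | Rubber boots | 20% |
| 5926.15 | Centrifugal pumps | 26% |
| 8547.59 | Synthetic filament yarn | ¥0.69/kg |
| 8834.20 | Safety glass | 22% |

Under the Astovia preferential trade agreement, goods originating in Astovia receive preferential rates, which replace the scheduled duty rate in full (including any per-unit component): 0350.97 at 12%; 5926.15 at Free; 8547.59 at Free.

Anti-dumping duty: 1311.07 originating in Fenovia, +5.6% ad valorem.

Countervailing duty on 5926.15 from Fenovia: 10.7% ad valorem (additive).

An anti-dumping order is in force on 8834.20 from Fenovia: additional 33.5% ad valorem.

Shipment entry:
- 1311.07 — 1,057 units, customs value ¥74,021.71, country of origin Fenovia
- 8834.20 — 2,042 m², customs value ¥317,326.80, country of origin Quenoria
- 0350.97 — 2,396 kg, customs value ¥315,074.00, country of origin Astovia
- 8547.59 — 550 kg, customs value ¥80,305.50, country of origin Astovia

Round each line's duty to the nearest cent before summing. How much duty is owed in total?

¥127,298.40

Line 1 (1311.07, Fenovia, 1,057 units, ¥74,021.71):
Base rate for 1311.07 is 16% + ¥3.49/unit.
Additional duty on 1311.07 from Fenovia: +5.6%. Applied ad valorem rate: 16% + 5.6% = 21.6%.
Duty = ¥74,021.71 × 21.6% + 1,057 × ¥3.49 = ¥19,677.62.
Line 2 (8834.20, Quenoria, 2,042 m², ¥317,326.80):
Base rate for 8834.20 is 22%.
The additional-duty order on 8834.20 targets Fenovia, not Quenoria; it does not apply.
Duty = ¥317,326.80 × 22% = ¥69,811.90.
Line 3 (0350.97, Astovia, 2,396 kg, ¥315,074.00):
Base rate for 0350.97 is 20% + ¥0.15/kg.
Origin Astovia qualifies under the Illand–Astovia agreement and 0350.97 is covered: preferential rate 12% applies instead.
Duty = ¥315,074.00 × 12% = ¥37,808.88.
Line 4 (8547.59, Astovia, 550 kg, ¥80,305.50):
Base rate for 8547.59 is ¥0.69/kg.
Origin Astovia qualifies under the Illand–Astovia agreement and 8547.59 is covered: preferential rate Free applies instead.
Duty = ¥80,305.50 × 0% = ¥0.00.
Total = ¥19,677.62 + ¥69,811.90 + ¥37,808.88 + ¥0.00 = ¥127,298.40.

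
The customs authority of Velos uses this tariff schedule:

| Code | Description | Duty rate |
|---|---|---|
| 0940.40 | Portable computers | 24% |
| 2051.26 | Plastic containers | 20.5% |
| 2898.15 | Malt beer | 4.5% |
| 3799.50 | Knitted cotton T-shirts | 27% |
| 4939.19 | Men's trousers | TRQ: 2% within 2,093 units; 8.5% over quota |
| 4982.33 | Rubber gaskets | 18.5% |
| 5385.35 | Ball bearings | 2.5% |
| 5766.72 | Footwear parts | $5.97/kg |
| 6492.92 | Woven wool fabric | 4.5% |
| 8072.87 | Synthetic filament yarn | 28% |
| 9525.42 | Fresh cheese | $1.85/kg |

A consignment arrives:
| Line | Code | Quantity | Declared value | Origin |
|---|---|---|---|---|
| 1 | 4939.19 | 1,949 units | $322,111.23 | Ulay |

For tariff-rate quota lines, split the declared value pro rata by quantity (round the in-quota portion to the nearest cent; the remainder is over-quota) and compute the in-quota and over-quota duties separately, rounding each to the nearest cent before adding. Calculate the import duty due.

$6,442.22

Line 1 (4939.19, Ulay, 1,949 units, $322,111.23):
Code 4939.19 is under a tariff-rate quota (threshold 2,093 units). Quantity 1,949 units is within the quota, so the in-quota rate 2% applies to the full value.
Duty = $322,111.23 × 2% = $6,442.22.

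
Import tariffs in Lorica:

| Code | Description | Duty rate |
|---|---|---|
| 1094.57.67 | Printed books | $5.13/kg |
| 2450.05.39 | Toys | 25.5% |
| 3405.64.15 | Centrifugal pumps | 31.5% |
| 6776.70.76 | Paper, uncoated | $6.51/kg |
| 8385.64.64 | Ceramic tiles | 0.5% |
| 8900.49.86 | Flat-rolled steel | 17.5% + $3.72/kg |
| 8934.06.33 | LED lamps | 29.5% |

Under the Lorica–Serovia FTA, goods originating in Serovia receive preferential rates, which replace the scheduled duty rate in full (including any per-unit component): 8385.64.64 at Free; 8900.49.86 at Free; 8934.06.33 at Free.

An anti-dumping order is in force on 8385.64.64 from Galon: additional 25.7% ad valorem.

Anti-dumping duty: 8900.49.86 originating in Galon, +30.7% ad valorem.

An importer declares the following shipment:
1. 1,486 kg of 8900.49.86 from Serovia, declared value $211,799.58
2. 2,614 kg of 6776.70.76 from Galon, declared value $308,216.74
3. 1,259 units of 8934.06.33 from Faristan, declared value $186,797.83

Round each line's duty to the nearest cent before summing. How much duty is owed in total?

$72,122.50

Line 1 (8900.49.86, Serovia, 1,486 kg, $211,799.58):
Base rate for 8900.49.86 is 17.5% + $3.72/kg.
Origin Serovia qualifies under the Lorica–Serovia agreement and 8900.49.86 is covered: preferential rate Free applies instead.
The additional-duty order on 8900.49.86 targets Galon, not Serovia; it does not apply.
Duty = $211,799.58 × 0% = $0.00.
Line 2 (6776.70.76, Galon, 2,614 kg, $308,216.74):
Base rate for 6776.70.76 is $6.51/kg.
Duty = 2,614 × $6.51 = $17,017.14.
Line 3 (8934.06.33, Faristan, 1,259 units, $186,797.83):
Base rate for 8934.06.33 is 29.5%.
8934.06.33 has an FTA preferential rate, but origin Faristan is not Serovia; base rate stands.
Duty = $186,797.83 × 29.5% = $55,105.36.
Total = $0.00 + $17,017.14 + $55,105.36 = $72,122.50.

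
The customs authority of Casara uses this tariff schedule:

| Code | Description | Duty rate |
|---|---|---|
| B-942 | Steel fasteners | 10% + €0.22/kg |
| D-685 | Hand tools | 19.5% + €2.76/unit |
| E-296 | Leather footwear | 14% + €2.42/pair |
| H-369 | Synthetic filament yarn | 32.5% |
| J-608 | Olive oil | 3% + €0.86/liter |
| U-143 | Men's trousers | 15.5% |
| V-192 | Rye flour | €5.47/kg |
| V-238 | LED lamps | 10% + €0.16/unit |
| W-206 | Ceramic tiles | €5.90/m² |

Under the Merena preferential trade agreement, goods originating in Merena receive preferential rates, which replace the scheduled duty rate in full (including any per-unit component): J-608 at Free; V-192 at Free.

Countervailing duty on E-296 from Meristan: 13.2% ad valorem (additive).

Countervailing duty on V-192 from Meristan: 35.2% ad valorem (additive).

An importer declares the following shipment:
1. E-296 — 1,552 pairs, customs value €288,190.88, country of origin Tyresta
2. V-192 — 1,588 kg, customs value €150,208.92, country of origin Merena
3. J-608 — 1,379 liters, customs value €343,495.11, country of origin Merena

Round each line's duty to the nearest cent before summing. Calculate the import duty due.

Line 1 (E-296, Tyresta, 1,552 pairs, €288,190.88):
Base rate for E-296 is 14% + €2.42/pair.
The additional-duty order on E-296 targets Meristan, not Tyresta; it does not apply.
Duty = €288,190.88 × 14% + 1,552 × €2.42 = €44,102.56.
Line 2 (V-192, Merena, 1,588 kg, €150,208.92):
Base rate for V-192 is €5.47/kg.
Origin Merena qualifies under the Casara–Merena agreement and V-192 is covered: preferential rate Free applies instead.
The additional-duty order on V-192 targets Meristan, not Merena; it does not apply.
Duty = €150,208.92 × 0% = €0.00.
Line 3 (J-608, Merena, 1,379 liters, €343,495.11):
Base rate for J-608 is 3% + €0.86/liter.
Origin Merena qualifies under the Casara–Merena agreement and J-608 is covered: preferential rate Free applies instead.
Duty = €343,495.11 × 0% = €0.00.
Total = €44,102.56 + €0.00 + €0.00 = €44,102.56.

€44,102.56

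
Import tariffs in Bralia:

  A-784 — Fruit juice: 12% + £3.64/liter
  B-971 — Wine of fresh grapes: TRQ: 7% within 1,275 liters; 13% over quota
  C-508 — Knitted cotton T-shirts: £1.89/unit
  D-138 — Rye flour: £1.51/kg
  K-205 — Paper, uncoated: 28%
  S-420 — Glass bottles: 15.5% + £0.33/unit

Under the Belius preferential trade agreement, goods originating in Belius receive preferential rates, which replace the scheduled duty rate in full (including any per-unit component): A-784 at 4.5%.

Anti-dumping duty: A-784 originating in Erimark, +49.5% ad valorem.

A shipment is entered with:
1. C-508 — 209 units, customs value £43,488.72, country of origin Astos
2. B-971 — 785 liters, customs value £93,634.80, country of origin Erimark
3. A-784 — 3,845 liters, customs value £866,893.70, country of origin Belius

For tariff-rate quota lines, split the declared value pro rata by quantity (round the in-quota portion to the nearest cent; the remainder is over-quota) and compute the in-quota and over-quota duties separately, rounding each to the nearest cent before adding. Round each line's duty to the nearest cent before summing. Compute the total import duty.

Line 1 (C-508, Astos, 209 units, £43,488.72):
Base rate for C-508 is £1.89/unit.
Duty = 209 × £1.89 = £395.01.
Line 2 (B-971, Erimark, 785 liters, £93,634.80):
Code B-971 is under a tariff-rate quota (threshold 1,275 liters). Quantity 785 liters is within the quota, so the in-quota rate 7% applies to the full value.
Duty = £93,634.80 × 7% = £6,554.44.
Line 3 (A-784, Belius, 3,845 liters, £866,893.70):
Base rate for A-784 is 12% + £3.64/liter.
Origin Belius qualifies under the Bralia–Belius agreement and A-784 is covered: preferential rate 4.5% applies instead.
The additional-duty order on A-784 targets Erimark, not Belius; it does not apply.
Duty = £866,893.70 × 4.5% = £39,010.22.
Total = £395.01 + £6,554.44 + £39,010.22 = £45,959.67.

£45,959.67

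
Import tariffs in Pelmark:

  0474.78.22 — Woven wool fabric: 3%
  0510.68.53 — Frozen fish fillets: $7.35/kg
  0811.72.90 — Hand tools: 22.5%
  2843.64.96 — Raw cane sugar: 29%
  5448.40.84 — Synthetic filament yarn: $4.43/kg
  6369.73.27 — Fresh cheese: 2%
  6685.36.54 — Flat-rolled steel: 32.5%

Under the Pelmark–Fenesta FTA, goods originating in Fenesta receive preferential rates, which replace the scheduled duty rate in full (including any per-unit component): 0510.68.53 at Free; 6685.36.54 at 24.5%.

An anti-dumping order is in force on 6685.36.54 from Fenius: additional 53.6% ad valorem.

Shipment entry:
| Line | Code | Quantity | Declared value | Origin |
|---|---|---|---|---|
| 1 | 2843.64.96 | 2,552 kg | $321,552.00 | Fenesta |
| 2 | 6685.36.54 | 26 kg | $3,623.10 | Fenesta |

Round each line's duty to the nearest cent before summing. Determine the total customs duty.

Line 1 (2843.64.96, Fenesta, 2,552 kg, $321,552.00):
Base rate for 2843.64.96 is 29%.
Origin Fenesta is the FTA partner but 2843.64.96 is not on the preference list; base rate stands.
Duty = $321,552.00 × 29% = $93,250.08.
Line 2 (6685.36.54, Fenesta, 26 kg, $3,623.10):
Base rate for 6685.36.54 is 32.5%.
Origin Fenesta qualifies under the Pelmark–Fenesta agreement and 6685.36.54 is covered: preferential rate 24.5% applies instead.
The additional-duty order on 6685.36.54 targets Fenius, not Fenesta; it does not apply.
Duty = $3,623.10 × 24.5% = $887.66.
Total = $93,250.08 + $887.66 = $94,137.74.

$94,137.74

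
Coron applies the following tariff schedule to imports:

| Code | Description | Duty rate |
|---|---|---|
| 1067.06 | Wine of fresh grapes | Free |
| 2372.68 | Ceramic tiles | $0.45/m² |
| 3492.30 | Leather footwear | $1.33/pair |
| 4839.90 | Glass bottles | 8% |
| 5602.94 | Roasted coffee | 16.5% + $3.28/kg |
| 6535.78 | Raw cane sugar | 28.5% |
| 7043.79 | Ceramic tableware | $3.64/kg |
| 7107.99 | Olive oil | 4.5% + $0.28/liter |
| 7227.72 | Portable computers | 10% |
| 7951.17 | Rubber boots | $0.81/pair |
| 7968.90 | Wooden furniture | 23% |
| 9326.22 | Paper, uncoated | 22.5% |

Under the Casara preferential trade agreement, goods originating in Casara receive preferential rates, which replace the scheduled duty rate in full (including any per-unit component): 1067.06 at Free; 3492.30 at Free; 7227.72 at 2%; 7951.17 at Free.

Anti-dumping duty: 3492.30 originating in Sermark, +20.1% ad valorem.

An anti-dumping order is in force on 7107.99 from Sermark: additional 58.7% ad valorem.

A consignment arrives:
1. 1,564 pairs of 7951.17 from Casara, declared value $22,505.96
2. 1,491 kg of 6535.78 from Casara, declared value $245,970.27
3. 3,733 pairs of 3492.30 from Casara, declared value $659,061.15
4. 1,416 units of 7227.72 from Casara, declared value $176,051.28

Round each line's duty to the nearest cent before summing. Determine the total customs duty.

$73,622.56

Line 1 (7951.17, Casara, 1,564 pairs, $22,505.96):
Base rate for 7951.17 is $0.81/pair.
Origin Casara qualifies under the Coron–Casara agreement and 7951.17 is covered: preferential rate Free applies instead.
Duty = $22,505.96 × 0% = $0.00.
Line 2 (6535.78, Casara, 1,491 kg, $245,970.27):
Base rate for 6535.78 is 28.5%.
Origin Casara is the FTA partner but 6535.78 is not on the preference list; base rate stands.
Duty = $245,970.27 × 28.5% = $70,101.53.
Line 3 (3492.30, Casara, 3,733 pairs, $659,061.15):
Base rate for 3492.30 is $1.33/pair.
Origin Casara qualifies under the Coron–Casara agreement and 3492.30 is covered: preferential rate Free applies instead.
The additional-duty order on 3492.30 targets Sermark, not Casara; it does not apply.
Duty = $659,061.15 × 0% = $0.00.
Line 4 (7227.72, Casara, 1,416 units, $176,051.28):
Base rate for 7227.72 is 10%.
Origin Casara qualifies under the Coron–Casara agreement and 7227.72 is covered: preferential rate 2% applies instead.
Duty = $176,051.28 × 2% = $3,521.03.
Total = $0.00 + $70,101.53 + $0.00 + $3,521.03 = $73,622.56.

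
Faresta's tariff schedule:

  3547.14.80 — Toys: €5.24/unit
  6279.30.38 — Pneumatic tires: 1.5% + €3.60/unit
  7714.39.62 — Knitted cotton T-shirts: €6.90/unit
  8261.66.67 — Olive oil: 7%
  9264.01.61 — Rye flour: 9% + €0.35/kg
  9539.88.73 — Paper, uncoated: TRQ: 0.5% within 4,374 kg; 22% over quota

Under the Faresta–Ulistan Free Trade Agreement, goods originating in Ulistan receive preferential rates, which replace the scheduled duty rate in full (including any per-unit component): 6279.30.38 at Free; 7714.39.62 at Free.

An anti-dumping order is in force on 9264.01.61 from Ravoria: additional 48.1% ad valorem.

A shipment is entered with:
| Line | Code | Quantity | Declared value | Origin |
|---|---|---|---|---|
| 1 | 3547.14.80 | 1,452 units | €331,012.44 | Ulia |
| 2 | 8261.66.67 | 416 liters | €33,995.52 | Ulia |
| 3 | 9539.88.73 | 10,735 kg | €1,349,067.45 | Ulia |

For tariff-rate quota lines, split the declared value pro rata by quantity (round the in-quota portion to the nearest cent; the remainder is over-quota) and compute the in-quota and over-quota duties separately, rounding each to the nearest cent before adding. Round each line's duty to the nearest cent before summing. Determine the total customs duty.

Line 1 (3547.14.80, Ulia, 1,452 units, €331,012.44):
Base rate for 3547.14.80 is €5.24/unit.
Duty = 1,452 × €5.24 = €7,608.48.
Line 2 (8261.66.67, Ulia, 416 liters, €33,995.52):
Base rate for 8261.66.67 is 7%.
Duty = €33,995.52 × 7% = €2,379.69.
Line 3 (9539.88.73, Ulia, 10,735 kg, €1,349,067.45):
Code 9539.88.73 is under a tariff-rate quota (threshold 4,374 kg). In-quota: 4,374 kg at 0.5%; over-quota: 6,361 kg at 22%.
Pro-rata value split: in-quota = €1,349,067.45 × 4,374/10,735 = €549,680.58; over-quota = €1,349,067.45 − €549,680.58 = €799,386.87.
In-quota duty = €549,680.58 × 0.5% = €2,748.40. Over-quota duty = €799,386.87 × 22% = €175,865.11.
Line duty = €2,748.40 + €175,865.11 = €178,613.51.
Total = €7,608.48 + €2,379.69 + €178,613.51 = €188,601.68.

€188,601.68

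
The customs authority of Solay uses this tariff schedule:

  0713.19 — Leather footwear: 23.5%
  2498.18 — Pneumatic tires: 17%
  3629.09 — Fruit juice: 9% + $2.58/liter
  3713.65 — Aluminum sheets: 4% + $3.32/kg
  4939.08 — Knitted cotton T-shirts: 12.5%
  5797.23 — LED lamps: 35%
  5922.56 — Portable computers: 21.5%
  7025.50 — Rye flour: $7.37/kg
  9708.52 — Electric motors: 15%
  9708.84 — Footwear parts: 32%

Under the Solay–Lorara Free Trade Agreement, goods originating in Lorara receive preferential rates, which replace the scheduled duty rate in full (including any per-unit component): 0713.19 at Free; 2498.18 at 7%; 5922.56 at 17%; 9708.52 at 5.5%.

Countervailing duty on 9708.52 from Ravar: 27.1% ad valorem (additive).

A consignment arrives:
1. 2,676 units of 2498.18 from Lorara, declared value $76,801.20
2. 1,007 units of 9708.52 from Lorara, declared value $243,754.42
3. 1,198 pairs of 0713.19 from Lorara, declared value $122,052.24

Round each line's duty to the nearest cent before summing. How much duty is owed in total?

Line 1 (2498.18, Lorara, 2,676 units, $76,801.20):
Base rate for 2498.18 is 17%.
Origin Lorara qualifies under the Solay–Lorara agreement and 2498.18 is covered: preferential rate 7% applies instead.
Duty = $76,801.20 × 7% = $5,376.08.
Line 2 (9708.52, Lorara, 1,007 units, $243,754.42):
Base rate for 9708.52 is 15%.
Origin Lorara qualifies under the Solay–Lorara agreement and 9708.52 is covered: preferential rate 5.5% applies instead.
The additional-duty order on 9708.52 targets Ravar, not Lorara; it does not apply.
Duty = $243,754.42 × 5.5% = $13,406.49.
Line 3 (0713.19, Lorara, 1,198 pairs, $122,052.24):
Base rate for 0713.19 is 23.5%.
Origin Lorara qualifies under the Solay–Lorara agreement and 0713.19 is covered: preferential rate Free applies instead.
Duty = $122,052.24 × 0% = $0.00.
Total = $5,376.08 + $13,406.49 + $0.00 = $18,782.57.

$18,782.57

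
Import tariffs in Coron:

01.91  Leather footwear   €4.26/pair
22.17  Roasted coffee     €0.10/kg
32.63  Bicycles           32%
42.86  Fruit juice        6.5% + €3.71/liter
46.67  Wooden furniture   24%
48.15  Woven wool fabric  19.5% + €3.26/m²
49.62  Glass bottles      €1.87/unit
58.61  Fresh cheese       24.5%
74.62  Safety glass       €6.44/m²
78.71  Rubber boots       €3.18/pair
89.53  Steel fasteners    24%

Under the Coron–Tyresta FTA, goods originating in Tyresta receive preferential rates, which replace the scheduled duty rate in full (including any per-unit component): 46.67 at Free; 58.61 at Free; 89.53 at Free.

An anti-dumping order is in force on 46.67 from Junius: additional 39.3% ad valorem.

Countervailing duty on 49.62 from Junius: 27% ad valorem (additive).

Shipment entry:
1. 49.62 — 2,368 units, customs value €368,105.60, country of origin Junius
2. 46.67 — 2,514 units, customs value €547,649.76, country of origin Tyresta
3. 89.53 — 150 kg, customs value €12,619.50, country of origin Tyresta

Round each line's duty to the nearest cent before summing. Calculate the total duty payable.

€103,816.67

Line 1 (49.62, Junius, 2,368 units, €368,105.60):
Base rate for 49.62 is €1.87/unit.
Additional duty on 49.62 from Junius: +27% ad valorem. Applied ad valorem rate = 27%.
Duty = €368,105.60 × 27% + 2,368 × €1.87 = €103,816.67.
Line 2 (46.67, Tyresta, 2,514 units, €547,649.76):
Base rate for 46.67 is 24%.
Origin Tyresta qualifies under the Coron–Tyresta agreement and 46.67 is covered: preferential rate Free applies instead.
The additional-duty order on 46.67 targets Junius, not Tyresta; it does not apply.
Duty = €547,649.76 × 0% = €0.00.
Line 3 (89.53, Tyresta, 150 kg, €12,619.50):
Base rate for 89.53 is 24%.
Origin Tyresta qualifies under the Coron–Tyresta agreement and 89.53 is covered: preferential rate Free applies instead.
Duty = €12,619.50 × 0% = €0.00.
Total = €103,816.67 + €0.00 + €0.00 = €103,816.67.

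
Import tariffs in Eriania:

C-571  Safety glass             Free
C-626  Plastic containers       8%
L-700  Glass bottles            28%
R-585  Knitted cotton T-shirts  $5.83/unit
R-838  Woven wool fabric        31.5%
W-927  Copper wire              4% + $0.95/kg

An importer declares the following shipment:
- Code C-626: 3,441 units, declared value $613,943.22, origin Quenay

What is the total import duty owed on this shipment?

Line 1 (C-626, Quenay, 3,441 units, $613,943.22):
Base rate for C-626 is 8%.
Duty = $613,943.22 × 8% = $49,115.46.

$49,115.46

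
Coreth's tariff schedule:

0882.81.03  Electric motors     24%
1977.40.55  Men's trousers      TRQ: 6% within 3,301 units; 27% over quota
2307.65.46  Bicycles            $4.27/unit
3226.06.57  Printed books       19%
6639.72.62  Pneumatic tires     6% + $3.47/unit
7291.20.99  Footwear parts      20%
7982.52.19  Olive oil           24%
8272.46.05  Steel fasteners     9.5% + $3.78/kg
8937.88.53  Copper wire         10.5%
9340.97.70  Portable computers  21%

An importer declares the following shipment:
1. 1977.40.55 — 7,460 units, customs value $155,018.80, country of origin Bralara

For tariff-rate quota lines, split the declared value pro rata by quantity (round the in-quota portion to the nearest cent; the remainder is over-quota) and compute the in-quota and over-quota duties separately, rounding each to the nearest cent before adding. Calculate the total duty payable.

Line 1 (1977.40.55, Bralara, 7,460 units, $155,018.80):
Code 1977.40.55 is under a tariff-rate quota (threshold 3,301 units). In-quota: 3,301 units at 6%; over-quota: 4,159 units at 27%.
Pro-rata value split: in-quota = $155,018.80 × 3,301/7,460 = $68,594.78; over-quota = $155,018.80 − $68,594.78 = $86,424.02.
In-quota duty = $68,594.78 × 6% = $4,115.69. Over-quota duty = $86,424.02 × 27% = $23,334.49.
Line duty = $4,115.69 + $23,334.49 = $27,450.18.

$27,450.18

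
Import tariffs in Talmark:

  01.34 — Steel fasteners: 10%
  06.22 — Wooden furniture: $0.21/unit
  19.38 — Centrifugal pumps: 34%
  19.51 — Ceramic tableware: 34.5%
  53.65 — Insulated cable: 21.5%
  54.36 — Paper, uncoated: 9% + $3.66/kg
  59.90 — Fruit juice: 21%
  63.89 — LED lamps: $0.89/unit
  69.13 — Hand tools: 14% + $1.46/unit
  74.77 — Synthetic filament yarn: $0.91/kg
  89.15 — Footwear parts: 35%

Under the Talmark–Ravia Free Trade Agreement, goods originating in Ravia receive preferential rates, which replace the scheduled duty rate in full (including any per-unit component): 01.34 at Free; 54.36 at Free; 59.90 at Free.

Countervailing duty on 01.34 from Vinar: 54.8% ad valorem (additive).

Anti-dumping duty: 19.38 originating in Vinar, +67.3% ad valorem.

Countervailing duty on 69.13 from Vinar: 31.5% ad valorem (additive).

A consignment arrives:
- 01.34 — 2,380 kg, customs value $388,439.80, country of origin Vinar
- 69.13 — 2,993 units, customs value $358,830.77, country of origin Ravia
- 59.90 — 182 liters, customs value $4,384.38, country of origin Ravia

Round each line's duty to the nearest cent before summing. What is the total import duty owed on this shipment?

$306,315.08

Line 1 (01.34, Vinar, 2,380 kg, $388,439.80):
Base rate for 01.34 is 10%.
01.34 has an FTA preferential rate, but origin Vinar is not Ravia; base rate stands.
Additional duty on 01.34 from Vinar: +54.8%. Applied ad valorem rate: 10% + 54.8% = 64.8%.
Duty = $388,439.80 × 64.8% = $251,708.99.
Line 2 (69.13, Ravia, 2,993 units, $358,830.77):
Base rate for 69.13 is 14% + $1.46/unit.
Origin Ravia is the FTA partner but 69.13 is not on the preference list; base rate stands.
The additional-duty order on 69.13 targets Vinar, not Ravia; it does not apply.
Duty = $358,830.77 × 14% + 2,993 × $1.46 = $54,606.09.
Line 3 (59.90, Ravia, 182 liters, $4,384.38):
Base rate for 59.90 is 21%.
Origin Ravia qualifies under the Talmark–Ravia agreement and 59.90 is covered: preferential rate Free applies instead.
Duty = $4,384.38 × 0% = $0.00.
Total = $251,708.99 + $54,606.09 + $0.00 = $306,315.08.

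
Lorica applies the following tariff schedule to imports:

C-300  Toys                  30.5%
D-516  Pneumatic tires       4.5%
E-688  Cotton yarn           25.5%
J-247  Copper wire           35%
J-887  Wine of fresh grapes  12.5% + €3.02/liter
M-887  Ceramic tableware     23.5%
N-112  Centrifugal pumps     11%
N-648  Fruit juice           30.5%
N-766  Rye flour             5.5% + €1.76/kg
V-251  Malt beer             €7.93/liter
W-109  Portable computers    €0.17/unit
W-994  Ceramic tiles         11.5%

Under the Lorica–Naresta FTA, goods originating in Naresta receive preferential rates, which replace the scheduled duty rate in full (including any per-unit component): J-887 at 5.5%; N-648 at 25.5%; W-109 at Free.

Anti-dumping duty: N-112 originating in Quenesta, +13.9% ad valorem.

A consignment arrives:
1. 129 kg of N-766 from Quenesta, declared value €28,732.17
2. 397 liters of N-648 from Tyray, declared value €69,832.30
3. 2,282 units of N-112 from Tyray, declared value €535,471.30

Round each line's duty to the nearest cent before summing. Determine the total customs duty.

€82,008.00

Line 1 (N-766, Quenesta, 129 kg, €28,732.17):
Base rate for N-766 is 5.5% + €1.76/kg.
Duty = €28,732.17 × 5.5% + 129 × €1.76 = €1,807.31.
Line 2 (N-648, Tyray, 397 liters, €69,832.30):
Base rate for N-648 is 30.5%.
N-648 has an FTA preferential rate, but origin Tyray is not Naresta; base rate stands.
Duty = €69,832.30 × 30.5% = €21,298.85.
Line 3 (N-112, Tyray, 2,282 units, €535,471.30):
Base rate for N-112 is 11%.
The additional-duty order on N-112 targets Quenesta, not Tyray; it does not apply.
Duty = €535,471.30 × 11% = €58,901.84.
Total = €1,807.31 + €21,298.85 + €58,901.84 = €82,008.00.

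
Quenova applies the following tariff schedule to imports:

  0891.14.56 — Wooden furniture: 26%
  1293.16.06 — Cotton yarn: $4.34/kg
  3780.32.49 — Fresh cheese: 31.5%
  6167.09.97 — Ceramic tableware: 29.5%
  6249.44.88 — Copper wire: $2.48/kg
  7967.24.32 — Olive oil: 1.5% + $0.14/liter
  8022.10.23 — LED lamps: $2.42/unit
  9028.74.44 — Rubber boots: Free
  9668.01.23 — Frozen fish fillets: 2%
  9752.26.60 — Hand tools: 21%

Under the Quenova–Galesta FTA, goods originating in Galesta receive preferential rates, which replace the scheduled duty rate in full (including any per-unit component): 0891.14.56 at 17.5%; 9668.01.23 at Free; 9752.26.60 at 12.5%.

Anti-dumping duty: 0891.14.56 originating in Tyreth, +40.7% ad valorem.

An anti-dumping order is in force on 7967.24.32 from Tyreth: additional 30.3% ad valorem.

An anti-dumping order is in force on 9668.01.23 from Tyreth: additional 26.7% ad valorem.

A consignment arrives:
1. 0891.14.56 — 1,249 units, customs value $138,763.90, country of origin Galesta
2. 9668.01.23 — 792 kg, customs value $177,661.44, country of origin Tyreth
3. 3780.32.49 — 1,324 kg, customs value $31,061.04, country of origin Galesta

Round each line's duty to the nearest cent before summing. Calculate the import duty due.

Line 1 (0891.14.56, Galesta, 1,249 units, $138,763.90):
Base rate for 0891.14.56 is 26%.
Origin Galesta qualifies under the Quenova–Galesta agreement and 0891.14.56 is covered: preferential rate 17.5% applies instead.
The additional-duty order on 0891.14.56 targets Tyreth, not Galesta; it does not apply.
Duty = $138,763.90 × 17.5% = $24,283.68.
Line 2 (9668.01.23, Tyreth, 792 kg, $177,661.44):
Base rate for 9668.01.23 is 2%.
9668.01.23 has an FTA preferential rate, but origin Tyreth is not Galesta; base rate stands.
Additional duty on 9668.01.23 from Tyreth: +26.7%. Applied ad valorem rate: 2% + 26.7% = 28.7%.
Duty = $177,661.44 × 28.7% = $50,988.83.
Line 3 (3780.32.49, Galesta, 1,324 kg, $31,061.04):
Base rate for 3780.32.49 is 31.5%.
Origin Galesta is the FTA partner but 3780.32.49 is not on the preference list; base rate stands.
Duty = $31,061.04 × 31.5% = $9,784.23.
Total = $24,283.68 + $50,988.83 + $9,784.23 = $85,056.74.

$85,056.74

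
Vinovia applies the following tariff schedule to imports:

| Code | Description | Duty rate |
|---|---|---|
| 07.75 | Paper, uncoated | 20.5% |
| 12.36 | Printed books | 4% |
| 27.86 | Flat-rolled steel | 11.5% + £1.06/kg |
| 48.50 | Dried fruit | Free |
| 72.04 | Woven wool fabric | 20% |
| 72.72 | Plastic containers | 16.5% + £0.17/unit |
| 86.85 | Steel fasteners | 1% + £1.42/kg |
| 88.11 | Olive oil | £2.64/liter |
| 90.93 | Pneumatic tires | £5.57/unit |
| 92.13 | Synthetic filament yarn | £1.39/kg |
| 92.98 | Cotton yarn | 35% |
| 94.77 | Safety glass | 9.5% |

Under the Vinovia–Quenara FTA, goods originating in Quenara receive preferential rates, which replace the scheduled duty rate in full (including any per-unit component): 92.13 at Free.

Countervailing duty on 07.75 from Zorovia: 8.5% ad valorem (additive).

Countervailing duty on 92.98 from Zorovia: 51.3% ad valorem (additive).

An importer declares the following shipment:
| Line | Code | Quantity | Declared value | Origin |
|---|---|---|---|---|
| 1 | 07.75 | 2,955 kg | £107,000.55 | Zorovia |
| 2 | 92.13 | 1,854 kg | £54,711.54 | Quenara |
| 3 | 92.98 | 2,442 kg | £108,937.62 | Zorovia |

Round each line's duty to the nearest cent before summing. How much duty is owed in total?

£125,043.33

Line 1 (07.75, Zorovia, 2,955 kg, £107,000.55):
Base rate for 07.75 is 20.5%.
Additional duty on 07.75 from Zorovia: +8.5%. Applied ad valorem rate: 20.5% + 8.5% = 29%.
Duty = £107,000.55 × 29% = £31,030.16.
Line 2 (92.13, Quenara, 1,854 kg, £54,711.54):
Base rate for 92.13 is £1.39/kg.
Origin Quenara qualifies under the Vinovia–Quenara agreement and 92.13 is covered: preferential rate Free applies instead.
Duty = £54,711.54 × 0% = £0.00.
Line 3 (92.98, Zorovia, 2,442 kg, £108,937.62):
Base rate for 92.98 is 35%.
Additional duty on 92.98 from Zorovia: +51.3%. Applied ad valorem rate: 35% + 51.3% = 86.3%.
Duty = £108,937.62 × 86.3% = £94,013.17.
Total = £31,030.16 + £0.00 + £94,013.17 = £125,043.33.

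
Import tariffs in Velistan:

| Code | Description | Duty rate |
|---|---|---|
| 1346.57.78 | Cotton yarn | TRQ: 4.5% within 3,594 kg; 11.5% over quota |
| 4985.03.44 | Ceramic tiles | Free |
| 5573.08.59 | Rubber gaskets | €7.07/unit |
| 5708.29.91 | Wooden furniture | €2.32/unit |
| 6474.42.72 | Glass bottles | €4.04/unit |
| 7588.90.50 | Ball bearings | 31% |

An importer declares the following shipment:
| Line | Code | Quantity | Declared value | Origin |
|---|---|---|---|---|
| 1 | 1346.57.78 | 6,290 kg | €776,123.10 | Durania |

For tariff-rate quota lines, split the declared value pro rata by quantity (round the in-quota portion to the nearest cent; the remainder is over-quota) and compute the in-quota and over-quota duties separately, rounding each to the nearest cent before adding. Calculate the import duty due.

€58,211.70

Line 1 (1346.57.78, Durania, 6,290 kg, €776,123.10):
Code 1346.57.78 is under a tariff-rate quota (threshold 3,594 kg). In-quota: 3,594 kg at 4.5%; over-quota: 2,696 kg at 11.5%.
Pro-rata value split: in-quota = €776,123.10 × 3,594/6,290 = €443,463.66; over-quota = €776,123.10 − €443,463.66 = €332,659.44.
In-quota duty = €443,463.66 × 4.5% = €19,955.86. Over-quota duty = €332,659.44 × 11.5% = €38,255.84.
Line duty = €19,955.86 + €38,255.84 = €58,211.70.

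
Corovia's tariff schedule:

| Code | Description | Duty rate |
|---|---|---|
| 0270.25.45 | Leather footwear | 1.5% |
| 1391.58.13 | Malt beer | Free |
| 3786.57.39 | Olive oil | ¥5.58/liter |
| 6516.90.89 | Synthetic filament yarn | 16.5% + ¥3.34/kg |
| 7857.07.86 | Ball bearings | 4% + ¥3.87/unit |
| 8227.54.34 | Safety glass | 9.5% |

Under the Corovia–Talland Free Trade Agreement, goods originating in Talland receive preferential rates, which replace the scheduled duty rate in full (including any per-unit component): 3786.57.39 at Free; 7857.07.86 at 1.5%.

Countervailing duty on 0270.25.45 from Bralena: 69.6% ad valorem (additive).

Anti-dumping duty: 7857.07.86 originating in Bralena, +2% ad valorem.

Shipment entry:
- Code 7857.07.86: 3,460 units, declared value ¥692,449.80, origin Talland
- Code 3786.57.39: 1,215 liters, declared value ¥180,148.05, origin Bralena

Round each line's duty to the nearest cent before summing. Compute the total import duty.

¥17,166.45

Line 1 (7857.07.86, Talland, 3,460 units, ¥692,449.80):
Base rate for 7857.07.86 is 4% + ¥3.87/unit.
Origin Talland qualifies under the Corovia–Talland agreement and 7857.07.86 is covered: preferential rate 1.5% applies instead.
The additional-duty order on 7857.07.86 targets Bralena, not Talland; it does not apply.
Duty = ¥692,449.80 × 1.5% = ¥10,386.75.
Line 2 (3786.57.39, Bralena, 1,215 liters, ¥180,148.05):
Base rate for 3786.57.39 is ¥5.58/liter.
3786.57.39 has an FTA preferential rate, but origin Bralena is not Talland; base rate stands.
Duty = 1,215 × ¥5.58 = ¥6,779.70.
Total = ¥10,386.75 + ¥6,779.70 = ¥17,166.45.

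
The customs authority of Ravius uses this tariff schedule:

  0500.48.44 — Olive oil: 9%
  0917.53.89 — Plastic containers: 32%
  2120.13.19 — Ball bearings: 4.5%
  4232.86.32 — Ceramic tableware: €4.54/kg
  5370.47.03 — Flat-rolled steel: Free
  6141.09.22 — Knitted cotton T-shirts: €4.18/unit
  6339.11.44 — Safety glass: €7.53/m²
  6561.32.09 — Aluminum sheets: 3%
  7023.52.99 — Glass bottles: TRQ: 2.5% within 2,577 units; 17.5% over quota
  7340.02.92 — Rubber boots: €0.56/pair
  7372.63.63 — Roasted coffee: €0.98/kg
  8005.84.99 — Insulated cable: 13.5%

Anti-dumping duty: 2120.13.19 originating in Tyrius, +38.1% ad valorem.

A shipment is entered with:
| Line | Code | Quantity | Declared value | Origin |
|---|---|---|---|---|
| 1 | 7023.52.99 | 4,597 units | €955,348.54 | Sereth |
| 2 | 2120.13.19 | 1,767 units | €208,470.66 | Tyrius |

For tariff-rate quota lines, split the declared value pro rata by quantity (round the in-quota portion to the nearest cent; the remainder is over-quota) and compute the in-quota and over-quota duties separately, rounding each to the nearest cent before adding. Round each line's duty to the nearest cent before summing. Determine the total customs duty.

€175,661.67

Line 1 (7023.52.99, Sereth, 4,597 units, €955,348.54):
Code 7023.52.99 is under a tariff-rate quota (threshold 2,577 units). In-quota: 2,577 units at 2.5%; over-quota: 2,020 units at 17.5%.
Pro-rata value split: in-quota = €955,348.54 × 2,577/4,597 = €535,552.14; over-quota = €955,348.54 − €535,552.14 = €419,796.40.
In-quota duty = €535,552.14 × 2.5% = €13,388.80. Over-quota duty = €419,796.40 × 17.5% = €73,464.37.
Line duty = €13,388.80 + €73,464.37 = €86,853.17.
Line 2 (2120.13.19, Tyrius, 1,767 units, €208,470.66):
Base rate for 2120.13.19 is 4.5%.
Additional duty on 2120.13.19 from Tyrius: +38.1%. Applied ad valorem rate: 4.5% + 38.1% = 42.6%.
Duty = €208,470.66 × 42.6% = €88,808.50.
Total = €86,853.17 + €88,808.50 = €175,661.67.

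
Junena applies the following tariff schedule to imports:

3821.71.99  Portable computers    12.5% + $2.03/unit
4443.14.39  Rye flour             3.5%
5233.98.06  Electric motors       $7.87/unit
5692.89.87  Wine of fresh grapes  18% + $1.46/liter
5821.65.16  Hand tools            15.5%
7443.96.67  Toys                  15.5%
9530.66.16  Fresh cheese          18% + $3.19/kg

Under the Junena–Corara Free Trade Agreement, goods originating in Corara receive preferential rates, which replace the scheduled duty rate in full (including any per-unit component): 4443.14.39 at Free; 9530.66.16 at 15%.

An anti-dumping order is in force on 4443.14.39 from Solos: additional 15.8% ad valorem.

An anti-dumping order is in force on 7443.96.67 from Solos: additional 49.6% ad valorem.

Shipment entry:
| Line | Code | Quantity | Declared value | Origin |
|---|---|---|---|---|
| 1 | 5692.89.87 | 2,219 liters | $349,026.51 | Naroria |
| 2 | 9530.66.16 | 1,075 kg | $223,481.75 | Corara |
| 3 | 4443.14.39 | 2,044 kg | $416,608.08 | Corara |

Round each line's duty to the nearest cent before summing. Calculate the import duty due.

$99,586.77

Line 1 (5692.89.87, Naroria, 2,219 liters, $349,026.51):
Base rate for 5692.89.87 is 18% + $1.46/liter.
Duty = $349,026.51 × 18% + 2,219 × $1.46 = $66,064.51.
Line 2 (9530.66.16, Corara, 1,075 kg, $223,481.75):
Base rate for 9530.66.16 is 18% + $3.19/kg.
Origin Corara qualifies under the Junena–Corara agreement and 9530.66.16 is covered: preferential rate 15% applies instead.
Duty = $223,481.75 × 15% = $33,522.26.
Line 3 (4443.14.39, Corara, 2,044 kg, $416,608.08):
Base rate for 4443.14.39 is 3.5%.
Origin Corara qualifies under the Junena–Corara agreement and 4443.14.39 is covered: preferential rate Free applies instead.
The additional-duty order on 4443.14.39 targets Solos, not Corara; it does not apply.
Duty = $416,608.08 × 0% = $0.00.
Total = $66,064.51 + $33,522.26 + $0.00 = $99,586.77.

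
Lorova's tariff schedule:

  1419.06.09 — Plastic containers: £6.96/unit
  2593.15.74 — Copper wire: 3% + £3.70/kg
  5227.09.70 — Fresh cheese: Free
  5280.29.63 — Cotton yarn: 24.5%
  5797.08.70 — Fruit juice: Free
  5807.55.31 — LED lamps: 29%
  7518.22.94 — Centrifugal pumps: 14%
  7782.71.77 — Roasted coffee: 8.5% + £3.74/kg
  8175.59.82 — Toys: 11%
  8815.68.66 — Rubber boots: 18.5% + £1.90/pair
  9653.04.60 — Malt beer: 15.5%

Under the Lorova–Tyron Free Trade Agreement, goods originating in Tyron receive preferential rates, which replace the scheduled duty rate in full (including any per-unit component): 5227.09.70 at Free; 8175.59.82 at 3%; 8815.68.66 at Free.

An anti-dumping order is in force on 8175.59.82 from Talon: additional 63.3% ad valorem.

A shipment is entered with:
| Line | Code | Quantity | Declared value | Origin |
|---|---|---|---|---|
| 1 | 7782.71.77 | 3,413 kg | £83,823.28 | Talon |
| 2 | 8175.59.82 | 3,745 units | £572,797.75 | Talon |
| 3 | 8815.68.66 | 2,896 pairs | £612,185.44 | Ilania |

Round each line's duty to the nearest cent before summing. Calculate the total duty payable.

Line 1 (7782.71.77, Talon, 3,413 kg, £83,823.28):
Base rate for 7782.71.77 is 8.5% + £3.74/kg.
Duty = £83,823.28 × 8.5% + 3,413 × £3.74 = £19,889.60.
Line 2 (8175.59.82, Talon, 3,745 units, £572,797.75):
Base rate for 8175.59.82 is 11%.
8175.59.82 has an FTA preferential rate, but origin Talon is not Tyron; base rate stands.
Additional duty on 8175.59.82 from Talon: +63.3%. Applied ad valorem rate: 11% + 63.3% = 74.3%.
Duty = £572,797.75 × 74.3% = £425,588.73.
Line 3 (8815.68.66, Ilania, 2,896 pairs, £612,185.44):
Base rate for 8815.68.66 is 18.5% + £1.90/pair.
8815.68.66 has an FTA preferential rate, but origin Ilania is not Tyron; base rate stands.
Duty = £612,185.44 × 18.5% + 2,896 × £1.90 = £118,756.71.
Total = £19,889.60 + £425,588.73 + £118,756.71 = £564,235.04.

£564,235.04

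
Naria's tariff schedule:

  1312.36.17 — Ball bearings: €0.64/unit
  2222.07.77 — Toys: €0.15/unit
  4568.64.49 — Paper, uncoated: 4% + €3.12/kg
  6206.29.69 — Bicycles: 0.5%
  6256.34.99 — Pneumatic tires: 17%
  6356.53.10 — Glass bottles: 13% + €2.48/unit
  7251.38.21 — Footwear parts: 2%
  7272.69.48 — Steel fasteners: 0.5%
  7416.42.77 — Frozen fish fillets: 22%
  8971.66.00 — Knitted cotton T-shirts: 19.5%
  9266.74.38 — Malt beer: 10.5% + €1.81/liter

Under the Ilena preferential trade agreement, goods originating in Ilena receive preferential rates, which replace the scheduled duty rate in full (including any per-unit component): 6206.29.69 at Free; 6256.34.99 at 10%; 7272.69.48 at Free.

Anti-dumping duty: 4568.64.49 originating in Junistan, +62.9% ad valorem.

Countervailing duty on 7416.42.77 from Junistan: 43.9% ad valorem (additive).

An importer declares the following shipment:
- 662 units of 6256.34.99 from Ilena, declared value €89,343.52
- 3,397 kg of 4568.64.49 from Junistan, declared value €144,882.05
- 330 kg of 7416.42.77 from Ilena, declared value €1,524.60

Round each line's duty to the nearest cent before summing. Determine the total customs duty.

Line 1 (6256.34.99, Ilena, 662 units, €89,343.52):
Base rate for 6256.34.99 is 17%.
Origin Ilena qualifies under the Naria–Ilena agreement and 6256.34.99 is covered: preferential rate 10% applies instead.
Duty = €89,343.52 × 10% = €8,934.35.
Line 2 (4568.64.49, Junistan, 3,397 kg, €144,882.05):
Base rate for 4568.64.49 is 4% + €3.12/kg.
Additional duty on 4568.64.49 from Junistan: +62.9%. Applied ad valorem rate: 4% + 62.9% = 66.9%.
Duty = €144,882.05 × 66.9% + 3,397 × €3.12 = €107,524.73.
Line 3 (7416.42.77, Ilena, 330 kg, €1,524.60):
Base rate for 7416.42.77 is 22%.
Origin Ilena is the FTA partner but 7416.42.77 is not on the preference list; base rate stands.
The additional-duty order on 7416.42.77 targets Junistan, not Ilena; it does not apply.
Duty = €1,524.60 × 22% = €335.41.
Total = €8,934.35 + €107,524.73 + €335.41 = €116,794.49.

€116,794.49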